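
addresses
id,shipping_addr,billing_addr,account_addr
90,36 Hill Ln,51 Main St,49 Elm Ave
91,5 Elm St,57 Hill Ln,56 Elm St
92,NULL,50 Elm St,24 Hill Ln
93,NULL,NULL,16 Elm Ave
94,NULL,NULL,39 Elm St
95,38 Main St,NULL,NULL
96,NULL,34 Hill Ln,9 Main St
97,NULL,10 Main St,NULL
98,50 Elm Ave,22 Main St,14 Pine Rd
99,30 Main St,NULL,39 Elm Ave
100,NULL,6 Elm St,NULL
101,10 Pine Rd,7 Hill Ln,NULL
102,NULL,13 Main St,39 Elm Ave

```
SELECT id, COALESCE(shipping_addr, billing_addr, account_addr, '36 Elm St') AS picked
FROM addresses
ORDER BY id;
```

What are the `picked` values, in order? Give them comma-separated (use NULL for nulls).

id=90: shipping_addr=36 Hill Ln → 36 Hill Ln
id=91: shipping_addr=5 Elm St → 5 Elm St
id=92: shipping_addr=NULL, billing_addr=50 Elm St → 50 Elm St
id=93: shipping_addr=NULL, billing_addr=NULL, account_addr=16 Elm Ave → 16 Elm Ave
id=94: shipping_addr=NULL, billing_addr=NULL, account_addr=39 Elm St → 39 Elm St
id=95: shipping_addr=38 Main St → 38 Main St
id=96: shipping_addr=NULL, billing_addr=34 Hill Ln → 34 Hill Ln
id=97: shipping_addr=NULL, billing_addr=10 Main St → 10 Main St
id=98: shipping_addr=50 Elm Ave → 50 Elm Ave
id=99: shipping_addr=30 Main St → 30 Main St
id=100: shipping_addr=NULL, billing_addr=6 Elm St → 6 Elm St
id=101: shipping_addr=10 Pine Rd → 10 Pine Rd
id=102: shipping_addr=NULL, billing_addr=13 Main St → 13 Main St

36 Hill Ln, 5 Elm St, 50 Elm St, 16 Elm Ave, 39 Elm St, 38 Main St, 34 Hill Ln, 10 Main St, 50 Elm Ave, 30 Main St, 6 Elm St, 10 Pine Rd, 13 Main St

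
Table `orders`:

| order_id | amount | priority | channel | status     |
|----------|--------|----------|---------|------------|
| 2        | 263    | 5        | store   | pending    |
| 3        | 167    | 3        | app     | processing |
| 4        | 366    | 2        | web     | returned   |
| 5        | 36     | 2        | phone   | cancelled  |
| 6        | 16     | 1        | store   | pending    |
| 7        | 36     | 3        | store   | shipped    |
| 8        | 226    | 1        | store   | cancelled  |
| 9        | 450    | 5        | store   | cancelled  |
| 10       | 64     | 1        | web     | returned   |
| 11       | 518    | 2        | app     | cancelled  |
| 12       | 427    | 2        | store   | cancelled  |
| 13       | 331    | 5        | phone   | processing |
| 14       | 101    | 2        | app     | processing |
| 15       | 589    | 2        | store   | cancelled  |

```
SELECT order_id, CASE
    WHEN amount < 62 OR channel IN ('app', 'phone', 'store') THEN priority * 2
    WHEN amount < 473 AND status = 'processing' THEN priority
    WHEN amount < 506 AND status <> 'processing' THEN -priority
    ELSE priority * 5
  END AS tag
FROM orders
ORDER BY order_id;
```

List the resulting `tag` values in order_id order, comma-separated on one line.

10, 6, -2, 4, 2, 6, 2, 10, -1, 4, 4, 10, 4, 4

order_id=2: amount < 62 OR channel IN ('app', 'phone', 'store') → 10
order_id=3: amount < 62 OR channel IN ('app', 'phone', 'store') → 6
order_id=4: amount < 506 AND status <> 'processing' → -2
order_id=5: amount < 62 OR channel IN ('app', 'phone', 'store') → 4
order_id=6: amount < 62 OR channel IN ('app', 'phone', 'store') → 2
order_id=7: amount < 62 OR channel IN ('app', 'phone', 'store') → 6
order_id=8: amount < 62 OR channel IN ('app', 'phone', 'store') → 2
order_id=9: amount < 62 OR channel IN ('app', 'phone', 'store') → 10
order_id=10: amount < 506 AND status <> 'processing' → -1
order_id=11: amount < 62 OR channel IN ('app', 'phone', 'store') → 4
order_id=12: amount < 62 OR channel IN ('app', 'phone', 'store') → 4
order_id=13: amount < 62 OR channel IN ('app', 'phone', 'store') → 10
order_id=14: amount < 62 OR channel IN ('app', 'phone', 'store') → 4
order_id=15: amount < 62 OR channel IN ('app', 'phone', 'store') → 4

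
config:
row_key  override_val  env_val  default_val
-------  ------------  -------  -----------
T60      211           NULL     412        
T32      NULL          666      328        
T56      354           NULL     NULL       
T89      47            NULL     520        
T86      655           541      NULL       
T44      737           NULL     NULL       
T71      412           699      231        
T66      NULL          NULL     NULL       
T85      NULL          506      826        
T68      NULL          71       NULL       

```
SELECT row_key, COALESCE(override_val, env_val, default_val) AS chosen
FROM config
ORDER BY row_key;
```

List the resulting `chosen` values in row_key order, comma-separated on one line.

row_key=T32: override_val=NULL, env_val=666 → 666
row_key=T44: override_val=737 → 737
row_key=T56: override_val=354 → 354
row_key=T60: override_val=211 → 211
row_key=T66: override_val=NULL, env_val=NULL, default_val=NULL (all NULL) → NULL
row_key=T68: override_val=NULL, env_val=71 → 71
row_key=T71: override_val=412 → 412
row_key=T85: override_val=NULL, env_val=506 → 506
row_key=T86: override_val=655 → 655
row_key=T89: override_val=47 → 47

666, 737, 354, 211, NULL, 71, 412, 506, 655, 47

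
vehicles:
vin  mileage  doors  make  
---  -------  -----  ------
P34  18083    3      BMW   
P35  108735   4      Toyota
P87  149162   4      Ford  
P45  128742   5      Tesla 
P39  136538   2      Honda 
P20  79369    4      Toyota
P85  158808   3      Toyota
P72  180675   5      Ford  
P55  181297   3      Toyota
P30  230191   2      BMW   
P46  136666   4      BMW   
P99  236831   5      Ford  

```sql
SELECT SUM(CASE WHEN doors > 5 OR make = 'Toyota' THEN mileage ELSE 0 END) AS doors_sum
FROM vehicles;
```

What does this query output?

vin=P34: ✗
vin=P35: ✓ → 108735
vin=P87: ✗
vin=P45: ✗
vin=P39: ✗
vin=P20: ✓ → 79369
vin=P85: ✓ → 158808
vin=P72: ✗
vin=P55: ✓ → 181297
vin=P30: ✗
vin=P46: ✗
vin=P99: ✗
doors_sum = 108735 + 79369 + 158808 + 181297 = 528209

528209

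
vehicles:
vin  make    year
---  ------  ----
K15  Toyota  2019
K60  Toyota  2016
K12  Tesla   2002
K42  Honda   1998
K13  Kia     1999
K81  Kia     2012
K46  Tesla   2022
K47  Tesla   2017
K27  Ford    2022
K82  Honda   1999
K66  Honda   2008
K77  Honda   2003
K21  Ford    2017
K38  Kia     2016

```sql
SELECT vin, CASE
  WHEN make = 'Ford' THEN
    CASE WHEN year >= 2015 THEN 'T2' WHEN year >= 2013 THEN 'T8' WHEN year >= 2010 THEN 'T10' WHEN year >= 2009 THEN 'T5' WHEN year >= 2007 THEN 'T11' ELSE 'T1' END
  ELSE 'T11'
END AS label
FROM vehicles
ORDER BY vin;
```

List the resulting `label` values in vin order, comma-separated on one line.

T11, T11, T11, T2, T2, T11, T11, T11, T11, T11, T11, T11, T11, T11

vin=K12: make='Tesla' → outer ELSE → T11
vin=K13: make='Kia' → outer ELSE → T11
vin=K15: make='Toyota' → outer ELSE → T11
vin=K21: make='Ford' → inner[year >= 2015] → T2
vin=K27: make='Ford' → inner[year >= 2015] → T2
vin=K38: make='Kia' → outer ELSE → T11
vin=K42: make='Honda' → outer ELSE → T11
vin=K46: make='Tesla' → outer ELSE → T11
vin=K47: make='Tesla' → outer ELSE → T11
vin=K60: make='Toyota' → outer ELSE → T11
vin=K66: make='Honda' → outer ELSE → T11
vin=K77: make='Honda' → outer ELSE → T11
vin=K81: make='Kia' → outer ELSE → T11
vin=K82: make='Honda' → outer ELSE → T11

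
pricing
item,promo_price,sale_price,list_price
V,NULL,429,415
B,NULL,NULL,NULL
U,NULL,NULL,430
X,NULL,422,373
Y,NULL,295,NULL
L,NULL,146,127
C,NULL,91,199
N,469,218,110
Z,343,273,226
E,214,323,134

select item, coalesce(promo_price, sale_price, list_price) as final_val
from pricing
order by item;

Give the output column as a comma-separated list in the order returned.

NULL, 91, 214, 146, 469, 430, 429, 422, 295, 343

item=B: promo_price=NULL, sale_price=NULL, list_price=NULL (all NULL) → NULL
item=C: promo_price=NULL, sale_price=91 → 91
item=E: promo_price=214 → 214
item=L: promo_price=NULL, sale_price=146 → 146
item=N: promo_price=469 → 469
item=U: promo_price=NULL, sale_price=NULL, list_price=430 → 430
item=V: promo_price=NULL, sale_price=429 → 429
item=X: promo_price=NULL, sale_price=422 → 422
item=Y: promo_price=NULL, sale_price=295 → 295
item=Z: promo_price=343 → 343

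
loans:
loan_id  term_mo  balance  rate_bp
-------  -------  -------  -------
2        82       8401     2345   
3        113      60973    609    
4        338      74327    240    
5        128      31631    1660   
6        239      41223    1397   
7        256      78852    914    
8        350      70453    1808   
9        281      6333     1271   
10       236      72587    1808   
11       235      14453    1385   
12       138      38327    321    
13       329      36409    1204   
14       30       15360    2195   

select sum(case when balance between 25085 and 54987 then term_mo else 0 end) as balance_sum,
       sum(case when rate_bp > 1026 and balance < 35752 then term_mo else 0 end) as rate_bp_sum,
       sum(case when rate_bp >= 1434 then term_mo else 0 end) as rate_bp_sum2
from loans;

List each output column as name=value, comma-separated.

[balance_sum: balance between 25085 and 54987]
loan_id=2: ✗
loan_id=3: ✗
loan_id=4: ✗
loan_id=5: ✓ → 128
loan_id=6: ✓ → 239
loan_id=7: ✗
loan_id=8: ✗
loan_id=9: ✗
loan_id=10: ✗
loan_id=11: ✗
loan_id=12: ✓ → 138
loan_id=13: ✓ → 329
loan_id=14: ✗
balance_sum = 128 + 239 + 138 + 329 = 834
—
[rate_bp_sum: rate_bp > 1026 and balance < 35752]
loan_id=2: ✓ → 82
loan_id=3: ✗
loan_id=4: ✗
loan_id=5: ✓ → 128
loan_id=6: ✗
loan_id=7: ✗
loan_id=8: ✗
loan_id=9: ✓ → 281
loan_id=10: ✗
loan_id=11: ✓ → 235
loan_id=12: ✗
loan_id=13: ✗
loan_id=14: ✓ → 30
rate_bp_sum = 82 + 128 + 281 + 235 + 30 = 756
—
[rate_bp_sum2: rate_bp >= 1434]
loan_id=2: ✓ → 82
loan_id=3: ✗
loan_id=4: ✗
loan_id=5: ✓ → 128
loan_id=6: ✗
loan_id=7: ✗
loan_id=8: ✓ → 350
loan_id=9: ✗
loan_id=10: ✓ → 236
loan_id=11: ✗
loan_id=12: ✗
loan_id=13: ✗
loan_id=14: ✓ → 30
rate_bp_sum2 = 82 + 128 + 350 + 236 + 30 = 826

balance_sum=834, rate_bp_sum=756, rate_bp_sum2=826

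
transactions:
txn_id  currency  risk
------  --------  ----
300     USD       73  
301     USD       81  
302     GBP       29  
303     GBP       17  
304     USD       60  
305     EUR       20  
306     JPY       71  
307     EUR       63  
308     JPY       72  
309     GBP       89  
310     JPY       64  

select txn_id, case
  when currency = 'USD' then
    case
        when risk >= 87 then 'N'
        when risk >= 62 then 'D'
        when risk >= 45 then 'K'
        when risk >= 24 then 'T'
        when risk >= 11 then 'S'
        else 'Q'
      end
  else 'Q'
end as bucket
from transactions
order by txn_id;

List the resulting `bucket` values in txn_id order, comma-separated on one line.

D, D, Q, Q, K, Q, Q, Q, Q, Q, Q

txn_id=300: currency='USD' → inner[risk >= 62] → D
txn_id=301: currency='USD' → inner[risk >= 62] → D
txn_id=302: currency='GBP' → outer ELSE → Q
txn_id=303: currency='GBP' → outer ELSE → Q
txn_id=304: currency='USD' → inner[risk >= 45] → K
txn_id=305: currency='EUR' → outer ELSE → Q
txn_id=306: currency='JPY' → outer ELSE → Q
txn_id=307: currency='EUR' → outer ELSE → Q
txn_id=308: currency='JPY' → outer ELSE → Q
txn_id=309: currency='GBP' → outer ELSE → Q
txn_id=310: currency='JPY' → outer ELSE → Q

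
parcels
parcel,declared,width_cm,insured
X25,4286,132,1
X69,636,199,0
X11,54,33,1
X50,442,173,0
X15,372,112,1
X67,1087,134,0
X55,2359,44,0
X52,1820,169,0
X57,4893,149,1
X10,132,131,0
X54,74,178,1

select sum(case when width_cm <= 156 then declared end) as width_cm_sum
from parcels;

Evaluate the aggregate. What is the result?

13183

parcel=X25: ✓ → 4286
parcel=X69: ✗
parcel=X11: ✓ → 54
parcel=X50: ✗
parcel=X15: ✓ → 372
parcel=X67: ✓ → 1087
parcel=X55: ✓ → 2359
parcel=X52: ✗
parcel=X57: ✓ → 4893
parcel=X10: ✓ → 132
parcel=X54: ✗
width_cm_sum = 4286 + 54 + 372 + 1087 + 2359 + 4893 + 132 = 13183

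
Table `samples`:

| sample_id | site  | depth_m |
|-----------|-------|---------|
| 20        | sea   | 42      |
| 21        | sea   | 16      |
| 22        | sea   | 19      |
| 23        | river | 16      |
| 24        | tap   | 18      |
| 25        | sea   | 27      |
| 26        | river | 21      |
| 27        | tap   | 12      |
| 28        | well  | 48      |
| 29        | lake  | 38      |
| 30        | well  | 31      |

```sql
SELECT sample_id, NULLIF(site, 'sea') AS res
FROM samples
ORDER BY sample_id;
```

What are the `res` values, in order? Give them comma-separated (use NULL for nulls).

sample_id=20: site=sea vs sea: equal → NULL
sample_id=21: site=sea vs sea: equal → NULL
sample_id=22: site=sea vs sea: equal → NULL
sample_id=23: site=river vs sea: differ → river
sample_id=24: site=tap vs sea: differ → tap
sample_id=25: site=sea vs sea: equal → NULL
sample_id=26: site=river vs sea: differ → river
sample_id=27: site=tap vs sea: differ → tap
sample_id=28: site=well vs sea: differ → well
sample_id=29: site=lake vs sea: differ → lake
sample_id=30: site=well vs sea: differ → well

NULL, NULL, NULL, river, tap, NULL, river, tap, well, lake, well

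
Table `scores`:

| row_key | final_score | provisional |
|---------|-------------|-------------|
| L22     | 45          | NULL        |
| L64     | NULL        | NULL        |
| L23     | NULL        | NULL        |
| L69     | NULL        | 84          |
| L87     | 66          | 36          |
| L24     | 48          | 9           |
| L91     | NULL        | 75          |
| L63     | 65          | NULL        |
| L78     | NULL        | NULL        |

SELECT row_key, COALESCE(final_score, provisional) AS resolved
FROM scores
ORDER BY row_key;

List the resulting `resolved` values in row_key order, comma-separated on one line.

row_key=L22: final_score=45 → 45
row_key=L23: final_score=NULL, provisional=NULL (all NULL) → NULL
row_key=L24: final_score=48 → 48
row_key=L63: final_score=65 → 65
row_key=L64: final_score=NULL, provisional=NULL (all NULL) → NULL
row_key=L69: final_score=NULL, provisional=84 → 84
row_key=L78: final_score=NULL, provisional=NULL (all NULL) → NULL
row_key=L87: final_score=66 → 66
row_key=L91: final_score=NULL, provisional=75 → 75

45, NULL, 48, 65, NULL, 84, NULL, 66, 75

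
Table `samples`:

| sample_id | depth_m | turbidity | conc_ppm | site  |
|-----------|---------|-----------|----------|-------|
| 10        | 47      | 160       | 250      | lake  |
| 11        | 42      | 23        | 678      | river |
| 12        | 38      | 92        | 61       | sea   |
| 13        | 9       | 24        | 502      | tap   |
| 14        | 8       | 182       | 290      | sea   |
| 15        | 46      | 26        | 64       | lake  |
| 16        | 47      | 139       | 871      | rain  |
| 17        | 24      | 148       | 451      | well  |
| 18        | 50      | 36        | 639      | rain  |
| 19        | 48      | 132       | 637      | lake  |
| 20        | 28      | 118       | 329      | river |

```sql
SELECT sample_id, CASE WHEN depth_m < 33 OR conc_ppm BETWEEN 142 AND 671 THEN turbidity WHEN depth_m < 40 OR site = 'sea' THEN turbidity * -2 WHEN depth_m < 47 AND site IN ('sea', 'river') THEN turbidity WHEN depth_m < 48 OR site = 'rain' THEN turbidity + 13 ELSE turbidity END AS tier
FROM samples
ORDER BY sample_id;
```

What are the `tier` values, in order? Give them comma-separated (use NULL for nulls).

sample_id=10: depth_m < 33 OR conc_ppm BETWEEN 142 AND 671 → 160
sample_id=11: depth_m < 47 AND site IN ('sea', 'river') → 23
sample_id=12: depth_m < 40 OR site = 'sea' → -184
sample_id=13: depth_m < 33 OR conc_ppm BETWEEN 142 AND 671 → 24
sample_id=14: depth_m < 33 OR conc_ppm BETWEEN 142 AND 671 → 182
sample_id=15: depth_m < 48 OR site = 'rain' → 39
sample_id=16: depth_m < 48 OR site = 'rain' → 152
sample_id=17: depth_m < 33 OR conc_ppm BETWEEN 142 AND 671 → 148
sample_id=18: depth_m < 33 OR conc_ppm BETWEEN 142 AND 671 → 36
sample_id=19: depth_m < 33 OR conc_ppm BETWEEN 142 AND 671 → 132
sample_id=20: depth_m < 33 OR conc_ppm BETWEEN 142 AND 671 → 118

160, 23, -184, 24, 182, 39, 152, 148, 36, 132, 118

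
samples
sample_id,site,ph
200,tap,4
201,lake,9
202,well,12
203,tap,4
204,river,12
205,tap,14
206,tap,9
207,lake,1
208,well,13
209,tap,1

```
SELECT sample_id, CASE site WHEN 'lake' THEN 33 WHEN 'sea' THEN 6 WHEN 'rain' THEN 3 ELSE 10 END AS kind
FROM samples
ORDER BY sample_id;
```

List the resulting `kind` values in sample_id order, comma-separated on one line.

10, 33, 10, 10, 10, 10, 10, 33, 10, 10

sample_id=200: ELSE → 10
sample_id=201: site='lake' → 33
sample_id=202: ELSE → 10
sample_id=203: ELSE → 10
sample_id=204: ELSE → 10
sample_id=205: ELSE → 10
sample_id=206: ELSE → 10
sample_id=207: site='lake' → 33
sample_id=208: ELSE → 10
sample_id=209: ELSE → 10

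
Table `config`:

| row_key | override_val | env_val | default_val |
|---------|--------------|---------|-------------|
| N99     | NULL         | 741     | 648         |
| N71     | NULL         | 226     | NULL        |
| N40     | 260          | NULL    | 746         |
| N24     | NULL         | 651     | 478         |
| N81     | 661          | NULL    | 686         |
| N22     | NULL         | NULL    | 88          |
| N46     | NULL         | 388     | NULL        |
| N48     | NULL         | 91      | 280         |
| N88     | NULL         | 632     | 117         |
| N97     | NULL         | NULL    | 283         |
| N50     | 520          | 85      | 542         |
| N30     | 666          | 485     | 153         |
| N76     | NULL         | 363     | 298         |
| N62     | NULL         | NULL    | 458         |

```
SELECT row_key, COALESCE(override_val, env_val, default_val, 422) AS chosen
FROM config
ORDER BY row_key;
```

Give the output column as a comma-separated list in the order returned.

row_key=N22: override_val=NULL, env_val=NULL, default_val=88 → 88
row_key=N24: override_val=NULL, env_val=651 → 651
row_key=N30: override_val=666 → 666
row_key=N40: override_val=260 → 260
row_key=N46: override_val=NULL, env_val=388 → 388
row_key=N48: override_val=NULL, env_val=91 → 91
row_key=N50: override_val=520 → 520
row_key=N62: override_val=NULL, env_val=NULL, default_val=458 → 458
row_key=N71: override_val=NULL, env_val=226 → 226
row_key=N76: override_val=NULL, env_val=363 → 363
row_key=N81: override_val=661 → 661
row_key=N88: override_val=NULL, env_val=632 → 632
row_key=N97: override_val=NULL, env_val=NULL, default_val=283 → 283
row_key=N99: override_val=NULL, env_val=741 → 741

88, 651, 666, 260, 388, 91, 520, 458, 226, 363, 661, 632, 283, 741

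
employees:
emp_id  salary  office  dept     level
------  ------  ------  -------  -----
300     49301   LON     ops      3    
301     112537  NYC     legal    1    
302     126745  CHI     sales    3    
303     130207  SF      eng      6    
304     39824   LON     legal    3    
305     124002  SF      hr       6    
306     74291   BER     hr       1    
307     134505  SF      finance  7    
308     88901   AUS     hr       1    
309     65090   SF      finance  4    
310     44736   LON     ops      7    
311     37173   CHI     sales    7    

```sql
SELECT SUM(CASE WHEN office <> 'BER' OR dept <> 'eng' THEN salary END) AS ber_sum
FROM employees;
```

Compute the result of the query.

1027312

emp_id=300: ✓ → 49301
emp_id=301: ✓ → 112537
emp_id=302: ✓ → 126745
emp_id=303: ✓ → 130207
emp_id=304: ✓ → 39824
emp_id=305: ✓ → 124002
emp_id=306: ✓ → 74291
emp_id=307: ✓ → 134505
emp_id=308: ✓ → 88901
emp_id=309: ✓ → 65090
emp_id=310: ✓ → 44736
emp_id=311: ✓ → 37173
ber_sum = 49301 + 112537 + 126745 + 130207 + 39824 + 124002 + 74291 + 134505 + 88901 + 65090 + 44736 + 37173 = 1027312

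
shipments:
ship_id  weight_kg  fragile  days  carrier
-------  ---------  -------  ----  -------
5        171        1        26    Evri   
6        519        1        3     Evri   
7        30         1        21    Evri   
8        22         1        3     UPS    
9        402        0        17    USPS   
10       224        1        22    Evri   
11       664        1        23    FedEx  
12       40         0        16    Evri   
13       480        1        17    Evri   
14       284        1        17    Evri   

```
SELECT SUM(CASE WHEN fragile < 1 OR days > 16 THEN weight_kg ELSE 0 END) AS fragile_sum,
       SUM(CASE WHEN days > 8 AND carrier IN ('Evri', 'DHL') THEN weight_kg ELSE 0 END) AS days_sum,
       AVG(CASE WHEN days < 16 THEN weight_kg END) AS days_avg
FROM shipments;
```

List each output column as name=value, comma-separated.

fragile_sum=2295, days_sum=1229, days_avg=270.5

[fragile_sum: fragile < 1 OR days > 16]
ship_id=5: ✓ → 171
ship_id=6: ✗
ship_id=7: ✓ → 30
ship_id=8: ✗
ship_id=9: ✓ → 402
ship_id=10: ✓ → 224
ship_id=11: ✓ → 664
ship_id=12: ✓ → 40
ship_id=13: ✓ → 480
ship_id=14: ✓ → 284
fragile_sum = 171 + 30 + 402 + 224 + 664 + 40 + 480 + 284 = 2295
—
[days_sum: days > 8 AND carrier IN ('Evri', 'DHL')]
ship_id=5: ✓ → 171
ship_id=6: ✗
ship_id=7: ✓ → 30
ship_id=8: ✗
ship_id=9: ✗
ship_id=10: ✓ → 224
ship_id=11: ✗
ship_id=12: ✓ → 40
ship_id=13: ✓ → 480
ship_id=14: ✓ → 284
days_sum = 171 + 30 + 224 + 40 + 480 + 284 = 1229
—
[days_avg: days < 16]
ship_id=5: ✗
ship_id=6: ✓ → 519
ship_id=7: ✗
ship_id=8: ✓ → 22
ship_id=9: ✗
ship_id=10: ✗
ship_id=11: ✗
ship_id=12: ✗
ship_id=13: ✗
ship_id=14: ✗
days_avg = (519 + 22) / 2 = 270.5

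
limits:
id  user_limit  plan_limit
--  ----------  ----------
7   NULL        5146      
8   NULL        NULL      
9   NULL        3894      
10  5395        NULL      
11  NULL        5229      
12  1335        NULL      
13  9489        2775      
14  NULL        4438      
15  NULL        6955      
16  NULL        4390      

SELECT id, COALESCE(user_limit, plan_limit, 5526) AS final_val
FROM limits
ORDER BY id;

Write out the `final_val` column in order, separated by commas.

5146, 5526, 3894, 5395, 5229, 1335, 9489, 4438, 6955, 4390

id=7: user_limit=NULL, plan_limit=5146 → 5146
id=8: user_limit=NULL, plan_limit=NULL, → literal 5526 → 5526
id=9: user_limit=NULL, plan_limit=3894 → 3894
id=10: user_limit=5395 → 5395
id=11: user_limit=NULL, plan_limit=5229 → 5229
id=12: user_limit=1335 → 1335
id=13: user_limit=9489 → 9489
id=14: user_limit=NULL, plan_limit=4438 → 4438
id=15: user_limit=NULL, plan_limit=6955 → 6955
id=16: user_limit=NULL, plan_limit=4390 → 4390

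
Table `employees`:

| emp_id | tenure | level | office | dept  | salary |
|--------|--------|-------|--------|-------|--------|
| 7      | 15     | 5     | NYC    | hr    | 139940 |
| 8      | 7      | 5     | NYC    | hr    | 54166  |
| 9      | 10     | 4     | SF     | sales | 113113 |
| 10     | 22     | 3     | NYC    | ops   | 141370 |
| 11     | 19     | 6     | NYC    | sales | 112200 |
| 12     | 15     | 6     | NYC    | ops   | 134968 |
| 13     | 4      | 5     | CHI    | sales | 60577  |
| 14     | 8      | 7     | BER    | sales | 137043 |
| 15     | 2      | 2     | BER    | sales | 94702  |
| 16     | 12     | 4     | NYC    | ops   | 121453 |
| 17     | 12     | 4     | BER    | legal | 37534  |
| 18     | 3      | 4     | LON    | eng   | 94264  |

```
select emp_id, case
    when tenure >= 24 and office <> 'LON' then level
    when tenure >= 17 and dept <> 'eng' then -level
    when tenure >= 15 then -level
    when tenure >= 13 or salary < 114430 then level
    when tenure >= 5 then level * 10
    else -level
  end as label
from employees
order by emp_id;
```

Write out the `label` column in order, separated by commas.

emp_id=7: tenure >= 15 → -5
emp_id=8: tenure >= 13 or salary < 114430 → 5
emp_id=9: tenure >= 13 or salary < 114430 → 4
emp_id=10: tenure >= 17 and dept <> 'eng' → -3
emp_id=11: tenure >= 17 and dept <> 'eng' → -6
emp_id=12: tenure >= 15 → -6
emp_id=13: tenure >= 13 or salary < 114430 → 5
emp_id=14: tenure >= 5 → 70
emp_id=15: tenure >= 13 or salary < 114430 → 2
emp_id=16: tenure >= 5 → 40
emp_id=17: tenure >= 13 or salary < 114430 → 4
emp_id=18: tenure >= 13 or salary < 114430 → 4

-5, 5, 4, -3, -6, -6, 5, 70, 2, 40, 4, 4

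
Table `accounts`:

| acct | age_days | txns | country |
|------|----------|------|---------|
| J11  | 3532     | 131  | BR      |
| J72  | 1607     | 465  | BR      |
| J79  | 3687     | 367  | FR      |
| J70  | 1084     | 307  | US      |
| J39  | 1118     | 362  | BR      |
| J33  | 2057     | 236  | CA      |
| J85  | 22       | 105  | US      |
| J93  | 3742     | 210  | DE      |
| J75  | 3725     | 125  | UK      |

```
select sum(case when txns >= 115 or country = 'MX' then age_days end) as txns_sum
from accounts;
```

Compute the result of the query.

20552

acct=J11: ✓ → 3532
acct=J72: ✓ → 1607
acct=J79: ✓ → 3687
acct=J70: ✓ → 1084
acct=J39: ✓ → 1118
acct=J33: ✓ → 2057
acct=J85: ✗
acct=J93: ✓ → 3742
acct=J75: ✓ → 3725
txns_sum = 3532 + 1607 + 3687 + 1084 + 1118 + 2057 + 3742 + 3725 = 20552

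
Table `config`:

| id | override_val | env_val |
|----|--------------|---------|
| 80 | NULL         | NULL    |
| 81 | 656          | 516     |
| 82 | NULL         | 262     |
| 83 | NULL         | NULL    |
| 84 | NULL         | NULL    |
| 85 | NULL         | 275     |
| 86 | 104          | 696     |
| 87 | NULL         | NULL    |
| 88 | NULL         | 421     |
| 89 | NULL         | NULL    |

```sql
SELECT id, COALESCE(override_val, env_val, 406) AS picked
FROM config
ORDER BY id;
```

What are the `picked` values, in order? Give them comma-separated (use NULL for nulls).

406, 656, 262, 406, 406, 275, 104, 406, 421, 406

id=80: override_val=NULL, env_val=NULL, → literal 406 → 406
id=81: override_val=656 → 656
id=82: override_val=NULL, env_val=262 → 262
id=83: override_val=NULL, env_val=NULL, → literal 406 → 406
id=84: override_val=NULL, env_val=NULL, → literal 406 → 406
id=85: override_val=NULL, env_val=275 → 275
id=86: override_val=104 → 104
id=87: override_val=NULL, env_val=NULL, → literal 406 → 406
id=88: override_val=NULL, env_val=421 → 421
id=89: override_val=NULL, env_val=NULL, → literal 406 → 406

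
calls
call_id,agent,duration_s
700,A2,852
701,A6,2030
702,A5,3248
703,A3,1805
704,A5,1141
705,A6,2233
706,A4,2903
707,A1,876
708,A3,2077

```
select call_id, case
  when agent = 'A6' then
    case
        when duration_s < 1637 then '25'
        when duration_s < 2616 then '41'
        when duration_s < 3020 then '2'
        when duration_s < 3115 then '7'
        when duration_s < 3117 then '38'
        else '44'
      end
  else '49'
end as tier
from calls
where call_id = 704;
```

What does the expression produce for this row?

call_id = 704: agent=A5, duration_s=1141.
agent='A5' → outer ELSE → 49

49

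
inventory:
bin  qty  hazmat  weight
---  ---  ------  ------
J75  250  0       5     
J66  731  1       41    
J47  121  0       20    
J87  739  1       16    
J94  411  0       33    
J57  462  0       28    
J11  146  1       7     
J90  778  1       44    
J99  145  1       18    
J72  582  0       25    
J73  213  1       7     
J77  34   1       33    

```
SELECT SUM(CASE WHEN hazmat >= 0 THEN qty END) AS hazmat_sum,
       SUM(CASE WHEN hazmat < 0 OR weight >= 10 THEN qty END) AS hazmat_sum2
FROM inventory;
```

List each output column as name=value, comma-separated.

hazmat_sum=4612, hazmat_sum2=4003

[hazmat_sum: hazmat >= 0]
bin=J75: ✓ → 250
bin=J66: ✓ → 731
bin=J47: ✓ → 121
bin=J87: ✓ → 739
bin=J94: ✓ → 411
bin=J57: ✓ → 462
bin=J11: ✓ → 146
bin=J90: ✓ → 778
bin=J99: ✓ → 145
bin=J72: ✓ → 582
bin=J73: ✓ → 213
bin=J77: ✓ → 34
hazmat_sum = 250 + 731 + 121 + 739 + 411 + 462 + 146 + 778 + 145 + 582 + 213 + 34 = 4612
—
[hazmat_sum2: hazmat < 0 OR weight >= 10]
bin=J75: ✗
bin=J66: ✓ → 731
bin=J47: ✓ → 121
bin=J87: ✓ → 739
bin=J94: ✓ → 411
bin=J57: ✓ → 462
bin=J11: ✗
bin=J90: ✓ → 778
bin=J99: ✓ → 145
bin=J72: ✓ → 582
bin=J73: ✗
bin=J77: ✓ → 34
hazmat_sum2 = 731 + 121 + 739 + 411 + 462 + 778 + 145 + 582 + 34 = 4003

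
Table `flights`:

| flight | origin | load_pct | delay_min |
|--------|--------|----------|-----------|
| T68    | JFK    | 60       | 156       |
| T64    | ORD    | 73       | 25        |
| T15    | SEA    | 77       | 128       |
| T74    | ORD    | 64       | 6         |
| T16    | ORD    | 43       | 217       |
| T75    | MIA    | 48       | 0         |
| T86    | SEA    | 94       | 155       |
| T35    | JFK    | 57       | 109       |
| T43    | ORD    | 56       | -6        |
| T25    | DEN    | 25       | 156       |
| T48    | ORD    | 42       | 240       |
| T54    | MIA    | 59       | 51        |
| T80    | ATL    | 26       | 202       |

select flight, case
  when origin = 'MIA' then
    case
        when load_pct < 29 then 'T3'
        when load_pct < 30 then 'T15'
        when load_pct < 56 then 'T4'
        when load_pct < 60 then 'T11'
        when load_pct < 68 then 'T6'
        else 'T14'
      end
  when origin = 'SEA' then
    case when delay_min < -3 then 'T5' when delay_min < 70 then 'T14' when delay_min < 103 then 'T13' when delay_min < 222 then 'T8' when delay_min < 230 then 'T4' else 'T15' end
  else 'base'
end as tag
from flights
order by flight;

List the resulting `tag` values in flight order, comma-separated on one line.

flight=T15: origin='SEA' → inner[delay_min < 222] → T8
flight=T16: origin='ORD' → outer ELSE → base
flight=T25: origin='DEN' → outer ELSE → base
flight=T35: origin='JFK' → outer ELSE → base
flight=T43: origin='ORD' → outer ELSE → base
flight=T48: origin='ORD' → outer ELSE → base
flight=T54: origin='MIA' → inner[load_pct < 60] → T11
flight=T64: origin='ORD' → outer ELSE → base
flight=T68: origin='JFK' → outer ELSE → base
flight=T74: origin='ORD' → outer ELSE → base
flight=T75: origin='MIA' → inner[load_pct < 56] → T4
flight=T80: origin='ATL' → outer ELSE → base
flight=T86: origin='SEA' → inner[delay_min < 222] → T8

T8, base, base, base, base, base, T11, base, base, base, T4, base, T8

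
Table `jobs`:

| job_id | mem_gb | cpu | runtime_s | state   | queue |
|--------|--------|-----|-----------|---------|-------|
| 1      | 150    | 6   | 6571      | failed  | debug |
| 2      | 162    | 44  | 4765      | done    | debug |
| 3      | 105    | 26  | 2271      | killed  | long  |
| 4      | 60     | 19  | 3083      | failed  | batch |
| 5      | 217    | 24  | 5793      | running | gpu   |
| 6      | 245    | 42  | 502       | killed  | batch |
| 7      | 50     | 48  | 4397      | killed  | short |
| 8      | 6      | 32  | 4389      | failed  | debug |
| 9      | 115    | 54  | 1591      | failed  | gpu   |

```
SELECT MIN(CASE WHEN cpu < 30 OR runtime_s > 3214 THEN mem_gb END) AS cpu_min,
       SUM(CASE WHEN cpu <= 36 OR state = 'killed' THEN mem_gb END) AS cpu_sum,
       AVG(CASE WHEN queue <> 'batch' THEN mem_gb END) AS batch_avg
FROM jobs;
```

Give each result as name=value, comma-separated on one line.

cpu_min=6, cpu_sum=833, batch_avg=115

[cpu_min: cpu < 30 OR runtime_s > 3214]
job_id=1: ✓ → 150
job_id=2: ✓ → 162
job_id=3: ✓ → 105
job_id=4: ✓ → 60
job_id=5: ✓ → 217
job_id=6: ✗
job_id=7: ✓ → 50
job_id=8: ✓ → 6
job_id=9: ✗
cpu_min = MIN(150, 162, 105, 60, 217, 50, 6) = 6
—
[cpu_sum: cpu <= 36 OR state = 'killed']
job_id=1: ✓ → 150
job_id=2: ✗
job_id=3: ✓ → 105
job_id=4: ✓ → 60
job_id=5: ✓ → 217
job_id=6: ✓ → 245
job_id=7: ✓ → 50
job_id=8: ✓ → 6
job_id=9: ✗
cpu_sum = 150 + 105 + 60 + 217 + 245 + 50 + 6 = 833
—
[batch_avg: queue <> 'batch']
job_id=1: ✓ → 150
job_id=2: ✓ → 162
job_id=3: ✓ → 105
job_id=4: ✗
job_id=5: ✓ → 217
job_id=6: ✗
job_id=7: ✓ → 50
job_id=8: ✓ → 6
job_id=9: ✓ → 115
batch_avg = (150 + 162 + 105 + 217 + 50 + 6 + 115) / 7 = 115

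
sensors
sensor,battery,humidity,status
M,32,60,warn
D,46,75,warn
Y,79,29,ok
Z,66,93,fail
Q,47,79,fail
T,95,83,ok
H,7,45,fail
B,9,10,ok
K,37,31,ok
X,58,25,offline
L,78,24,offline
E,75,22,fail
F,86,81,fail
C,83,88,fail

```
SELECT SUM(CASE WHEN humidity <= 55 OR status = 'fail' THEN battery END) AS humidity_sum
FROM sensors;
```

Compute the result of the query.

625

sensor=M: ✗
sensor=D: ✗
sensor=Y: ✓ → 79
sensor=Z: ✓ → 66
sensor=Q: ✓ → 47
sensor=T: ✗
sensor=H: ✓ → 7
sensor=B: ✓ → 9
sensor=K: ✓ → 37
sensor=X: ✓ → 58
sensor=L: ✓ → 78
sensor=E: ✓ → 75
sensor=F: ✓ → 86
sensor=C: ✓ → 83
humidity_sum = 79 + 66 + 47 + 7 + 9 + 37 + 58 + 78 + 75 + 86 + 83 = 625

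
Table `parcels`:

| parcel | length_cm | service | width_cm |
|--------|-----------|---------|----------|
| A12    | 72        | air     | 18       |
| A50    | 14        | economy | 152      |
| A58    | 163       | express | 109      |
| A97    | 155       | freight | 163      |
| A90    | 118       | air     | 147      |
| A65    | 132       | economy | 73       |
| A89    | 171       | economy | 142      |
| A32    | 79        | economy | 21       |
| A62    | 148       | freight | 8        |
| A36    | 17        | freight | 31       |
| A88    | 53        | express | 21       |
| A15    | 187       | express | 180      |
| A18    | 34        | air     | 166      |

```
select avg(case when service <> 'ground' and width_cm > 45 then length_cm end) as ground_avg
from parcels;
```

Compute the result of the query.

parcel=A12: ✗
parcel=A50: ✓ → 14
parcel=A58: ✓ → 163
parcel=A97: ✓ → 155
parcel=A90: ✓ → 118
parcel=A65: ✓ → 132
parcel=A89: ✓ → 171
parcel=A32: ✗
parcel=A62: ✗
parcel=A36: ✗
parcel=A88: ✗
parcel=A15: ✓ → 187
parcel=A18: ✓ → 34
ground_avg = (14 + 163 + 155 + 118 + 132 + 171 + 187 + 34) / 8 = 121.75

121.75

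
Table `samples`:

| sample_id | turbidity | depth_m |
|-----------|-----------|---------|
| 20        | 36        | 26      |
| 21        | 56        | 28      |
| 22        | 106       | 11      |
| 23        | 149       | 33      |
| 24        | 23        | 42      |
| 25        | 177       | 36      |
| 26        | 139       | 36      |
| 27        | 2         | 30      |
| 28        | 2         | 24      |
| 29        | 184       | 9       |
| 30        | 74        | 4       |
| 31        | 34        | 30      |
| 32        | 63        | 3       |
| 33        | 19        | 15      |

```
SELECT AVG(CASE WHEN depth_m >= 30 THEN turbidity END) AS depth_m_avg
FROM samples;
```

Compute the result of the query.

87.3333333333

sample_id=20: ✗
sample_id=21: ✗
sample_id=22: ✗
sample_id=23: ✓ → 149
sample_id=24: ✓ → 23
sample_id=25: ✓ → 177
sample_id=26: ✓ → 139
sample_id=27: ✓ → 2
sample_id=28: ✗
sample_id=29: ✗
sample_id=30: ✗
sample_id=31: ✓ → 34
sample_id=32: ✗
sample_id=33: ✗
depth_m_avg = (149 + 23 + 177 + 139 + 2 + 34) / 6 = 87.3333333333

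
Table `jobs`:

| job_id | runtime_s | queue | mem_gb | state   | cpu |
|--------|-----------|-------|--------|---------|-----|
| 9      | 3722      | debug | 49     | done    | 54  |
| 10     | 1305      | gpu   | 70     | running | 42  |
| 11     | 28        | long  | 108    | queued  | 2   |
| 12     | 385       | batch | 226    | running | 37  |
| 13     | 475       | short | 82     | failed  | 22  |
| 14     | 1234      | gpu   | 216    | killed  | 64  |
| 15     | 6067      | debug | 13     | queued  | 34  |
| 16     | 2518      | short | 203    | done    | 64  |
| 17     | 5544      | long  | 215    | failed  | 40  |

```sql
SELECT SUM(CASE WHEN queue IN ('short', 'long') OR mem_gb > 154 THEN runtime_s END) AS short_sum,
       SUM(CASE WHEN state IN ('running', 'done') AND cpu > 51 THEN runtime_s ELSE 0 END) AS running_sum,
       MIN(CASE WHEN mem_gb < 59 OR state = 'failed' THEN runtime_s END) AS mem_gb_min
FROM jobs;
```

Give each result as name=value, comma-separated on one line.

short_sum=10184, running_sum=6240, mem_gb_min=475

[short_sum: queue IN ('short', 'long') OR mem_gb > 154]
job_id=9: ✗
job_id=10: ✗
job_id=11: ✓ → 28
job_id=12: ✓ → 385
job_id=13: ✓ → 475
job_id=14: ✓ → 1234
job_id=15: ✗
job_id=16: ✓ → 2518
job_id=17: ✓ → 5544
short_sum = 28 + 385 + 475 + 1234 + 2518 + 5544 = 10184
—
[running_sum: state IN ('running', 'done') AND cpu > 51]
job_id=9: ✓ → 3722
job_id=10: ✗
job_id=11: ✗
job_id=12: ✗
job_id=13: ✗
job_id=14: ✗
job_id=15: ✗
job_id=16: ✓ → 2518
job_id=17: ✗
running_sum = 3722 + 2518 = 6240
—
[mem_gb_min: mem_gb < 59 OR state = 'failed']
job_id=9: ✓ → 3722
job_id=10: ✗
job_id=11: ✗
job_id=12: ✗
job_id=13: ✓ → 475
job_id=14: ✗
job_id=15: ✓ → 6067
job_id=16: ✗
job_id=17: ✓ → 5544
mem_gb_min = MIN(3722, 475, 6067, 5544) = 475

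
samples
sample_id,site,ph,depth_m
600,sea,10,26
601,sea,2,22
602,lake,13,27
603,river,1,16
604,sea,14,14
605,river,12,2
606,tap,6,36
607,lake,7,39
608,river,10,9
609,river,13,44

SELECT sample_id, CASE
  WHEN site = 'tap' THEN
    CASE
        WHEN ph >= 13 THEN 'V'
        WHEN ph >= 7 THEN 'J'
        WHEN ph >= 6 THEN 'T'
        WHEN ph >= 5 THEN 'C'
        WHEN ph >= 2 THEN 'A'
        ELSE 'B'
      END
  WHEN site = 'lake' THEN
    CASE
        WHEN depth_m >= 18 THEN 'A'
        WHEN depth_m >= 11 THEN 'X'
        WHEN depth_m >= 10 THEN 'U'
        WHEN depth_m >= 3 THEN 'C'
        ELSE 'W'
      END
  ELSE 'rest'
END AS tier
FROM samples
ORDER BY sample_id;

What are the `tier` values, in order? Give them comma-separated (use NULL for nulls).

rest, rest, A, rest, rest, rest, T, A, rest, rest

sample_id=600: site='sea' → outer ELSE → rest
sample_id=601: site='sea' → outer ELSE → rest
sample_id=602: site='lake' → inner[depth_m >= 18] → A
sample_id=603: site='river' → outer ELSE → rest
sample_id=604: site='sea' → outer ELSE → rest
sample_id=605: site='river' → outer ELSE → rest
sample_id=606: site='tap' → inner[ph >= 6] → T
sample_id=607: site='lake' → inner[depth_m >= 18] → A
sample_id=608: site='river' → outer ELSE → rest
sample_id=609: site='river' → outer ELSE → rest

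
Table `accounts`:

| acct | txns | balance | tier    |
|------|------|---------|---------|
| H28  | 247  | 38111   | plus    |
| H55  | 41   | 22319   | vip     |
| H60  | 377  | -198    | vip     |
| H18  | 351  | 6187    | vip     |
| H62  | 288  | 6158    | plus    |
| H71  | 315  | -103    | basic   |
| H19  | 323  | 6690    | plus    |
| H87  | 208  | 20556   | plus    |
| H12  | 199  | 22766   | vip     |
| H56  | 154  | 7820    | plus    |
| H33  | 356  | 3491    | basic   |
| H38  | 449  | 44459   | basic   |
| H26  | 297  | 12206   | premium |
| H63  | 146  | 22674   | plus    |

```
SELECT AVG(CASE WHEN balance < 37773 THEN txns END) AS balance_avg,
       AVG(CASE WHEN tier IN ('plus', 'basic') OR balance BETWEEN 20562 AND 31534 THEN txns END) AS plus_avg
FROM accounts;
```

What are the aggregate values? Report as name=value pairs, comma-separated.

balance_avg=254.5833333333, plus_avg=247.8181818182

[balance_avg: balance < 37773]
acct=H28: ✗
acct=H55: ✓ → 41
acct=H60: ✓ → 377
acct=H18: ✓ → 351
acct=H62: ✓ → 288
acct=H71: ✓ → 315
acct=H19: ✓ → 323
acct=H87: ✓ → 208
acct=H12: ✓ → 199
acct=H56: ✓ → 154
acct=H33: ✓ → 356
acct=H38: ✗
acct=H26: ✓ → 297
acct=H63: ✓ → 146
balance_avg = (41 + 377 + 351 + 288 + 315 + 323 + 208 + 199 + 154 + 356 + 297 + 146) / 12 = 254.5833333333
—
[plus_avg: tier IN ('plus', 'basic') OR balance BETWEEN 20562 AND 31534]
acct=H28: ✓ → 247
acct=H55: ✓ → 41
acct=H60: ✗
acct=H18: ✗
acct=H62: ✓ → 288
acct=H71: ✓ → 315
acct=H19: ✓ → 323
acct=H87: ✓ → 208
acct=H12: ✓ → 199
acct=H56: ✓ → 154
acct=H33: ✓ → 356
acct=H38: ✓ → 449
acct=H26: ✗
acct=H63: ✓ → 146
plus_avg = (247 + 41 + 288 + 315 + 323 + 208 + 199 + 154 + 356 + 449 + 146) / 11 = 247.8181818182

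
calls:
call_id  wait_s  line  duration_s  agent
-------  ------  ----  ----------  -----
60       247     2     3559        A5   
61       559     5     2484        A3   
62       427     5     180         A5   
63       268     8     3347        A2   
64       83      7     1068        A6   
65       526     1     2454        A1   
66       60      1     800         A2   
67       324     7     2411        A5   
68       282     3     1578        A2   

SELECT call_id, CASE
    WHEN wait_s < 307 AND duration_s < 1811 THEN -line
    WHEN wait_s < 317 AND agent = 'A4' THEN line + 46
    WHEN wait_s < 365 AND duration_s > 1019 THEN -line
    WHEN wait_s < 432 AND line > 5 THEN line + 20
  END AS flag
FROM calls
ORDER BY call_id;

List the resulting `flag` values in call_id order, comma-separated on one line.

call_id=60: wait_s < 365 AND duration_s > 1019 → -2
call_id=61: (no match → NULL) → NULL
call_id=62: (no match → NULL) → NULL
call_id=63: wait_s < 365 AND duration_s > 1019 → -8
call_id=64: wait_s < 307 AND duration_s < 1811 → -7
call_id=65: (no match → NULL) → NULL
call_id=66: wait_s < 307 AND duration_s < 1811 → -1
call_id=67: wait_s < 365 AND duration_s > 1019 → -7
call_id=68: wait_s < 307 AND duration_s < 1811 → -3

-2, NULL, NULL, -8, -7, NULL, -1, -7, -3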